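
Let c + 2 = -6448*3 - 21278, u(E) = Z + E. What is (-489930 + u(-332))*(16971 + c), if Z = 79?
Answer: 11594298499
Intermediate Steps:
u(E) = 79 + E
c = -40624 (c = -2 + (-6448*3 - 21278) = -2 + (-19344 - 21278) = -2 - 40622 = -40624)
(-489930 + u(-332))*(16971 + c) = (-489930 + (79 - 332))*(16971 - 40624) = (-489930 - 253)*(-23653) = -490183*(-23653) = 11594298499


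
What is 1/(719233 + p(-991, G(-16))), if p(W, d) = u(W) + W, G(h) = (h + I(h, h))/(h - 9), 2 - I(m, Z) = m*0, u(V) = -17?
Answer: 1/718225 ≈ 1.3923e-6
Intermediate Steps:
I(m, Z) = 2 (I(m, Z) = 2 - m*0 = 2 - 1*0 = 2 + 0 = 2)
G(h) = (2 + h)/(-9 + h) (G(h) = (h + 2)/(h - 9) = (2 + h)/(-9 + h))
p(W, d) = -17 + W
1/(719233 + p(-991, G(-16))) = 1/(719233 + (-17 - 991)) = 1/(719233 - 1008) = 1/718225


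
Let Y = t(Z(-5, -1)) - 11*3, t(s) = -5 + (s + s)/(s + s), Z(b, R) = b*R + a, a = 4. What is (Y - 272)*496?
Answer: -153264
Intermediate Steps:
Z(b, R) = 4 + R*b (Z(b, R) = b*R + 4 = R*b + 4 = 4 + R*b)
t(s) = -4 (t(s) = -5 + (2*s)/((2*s)) = -5 + (2*s)*(1/(2*s)) = -5 + 1 = -4)
Y = -37 (Y = -4 - 11*3 = -4 - 33 = -37)
(Y - 272)*496 = (-37 - 272)*496 = -309*496 = -153264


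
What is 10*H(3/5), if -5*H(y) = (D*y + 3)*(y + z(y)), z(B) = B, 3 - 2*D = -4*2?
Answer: -378/25 ≈ -15.120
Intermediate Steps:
D = 11/2 (D = 3/2 - (-2)*2 = 3/2 - ½*(-8) = 3/2 + 4 = 11/2 ≈ 5.5000)
H(y) = -2*y*(3 + 11*y/2)/5 (H(y) = -(11*y/2 + 3)*(y + y)/5 = -(3 + 11*y/2)*2*y/5 = -2*y*(3 + 11*y/2)/5)
10*H(3/5) = 10*((3/5)*(-6 - 33/5)/5) = 10*((3*(⅕))*(-6 - 33/5)/5) = 10*((⅕)*(⅗)*(-6 - 11*⅗)) = 10*((⅕)*(⅗)*(-6 - 33/5)) = 10*((⅕)*(⅗)*(-63/5)) = 10*(-189/125) = -378/25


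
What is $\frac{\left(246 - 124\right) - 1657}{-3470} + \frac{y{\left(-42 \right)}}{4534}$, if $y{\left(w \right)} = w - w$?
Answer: $\frac{307}{694} \approx 0.44236$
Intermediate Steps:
$y{\left(w \right)} = 0$
$\frac{\left(246 - 124\right) - 1657}{-3470} + \frac{y{\left(-42 \right)}}{4534} = \frac{\left(246 - 124\right) - 1657}{-3470} + \frac{0}{4534} = \left(122 - 1657\right) \left(- \frac{1}{3470}\right) + 0 \cdot \frac{1}{4534} = \left(-1535\right) \left(- \frac{1}{3470}\right) + 0 = \frac{307}{694} + 0 = \frac{307}{694}$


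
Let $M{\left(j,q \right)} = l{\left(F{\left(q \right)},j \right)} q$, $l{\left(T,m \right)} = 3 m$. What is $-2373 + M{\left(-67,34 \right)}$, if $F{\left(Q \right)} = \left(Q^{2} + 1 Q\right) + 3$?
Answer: $-9207$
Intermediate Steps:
$F{\left(Q \right)} = 3 + Q + Q^{2}$ ($F{\left(Q \right)} = \left(Q^{2} + Q\right) + 3 = \left(Q + Q^{2}\right) + 3 = 3 + Q + Q^{2}$)
$M{\left(j,q \right)} = 3 j q$
$-2373 + M{\left(-67,34 \right)} = -2373 + 3 \left(-67\right) 34 = -2373 - 6834 = -9207$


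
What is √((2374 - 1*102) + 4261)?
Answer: √6533 ≈ 80.827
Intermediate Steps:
√((2374 - 1*102) + 4261) = √((2374 - 102) + 4261) = √(2272 + 4261) = √6533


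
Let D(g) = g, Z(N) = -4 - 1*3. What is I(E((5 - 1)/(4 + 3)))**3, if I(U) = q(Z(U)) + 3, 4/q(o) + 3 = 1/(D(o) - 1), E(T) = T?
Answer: 79507/15625 ≈ 5.0884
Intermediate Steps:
Z(N) = -7 (Z(N) = -4 - 3 = -7)
q(o) = 4/(-3 + 1/(-1 + o)) (q(o) = 4/(-3 + 1/(o - 1)) = 4/(-3 + 1/(-1 + o)))
I(U) = 43/25 (I(U) = 4*(1 - 1*(-7))/(-4 + 3*(-7)) + 3 = 4*(1 + 7)/(-4 - 21) + 3 = 4*8/(-25) + 3 = 4*(-1/25)*8 + 3 = -32/25 + 3 = 43/25)
I(E((5 - 1)/(4 + 3)))**3 = (43/25)**3 = 79507/15625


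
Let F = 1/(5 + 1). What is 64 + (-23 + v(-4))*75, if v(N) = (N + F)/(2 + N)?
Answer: -6069/4 ≈ -1517.3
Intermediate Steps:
F = ⅙ (F = 1/6 = ⅙ ≈ 0.16667)
v(N) = (⅙ + N)/(2 + N) (v(N) = (N + ⅙)/(2 + N) = (⅙ + N)/(2 + N))
64 + (-23 + v(-4))*75 = 64 + (-23 + (⅙ - 4)/(2 - 4))*75 = 64 + (-23 - 23/6/(-2))*75 = 64 + (-23 - ½*(-23/6))*75 = 64 + (-23 + 23/12)*75 = 64 - 253/12*75 = 64 - 6325/4 = -6069/4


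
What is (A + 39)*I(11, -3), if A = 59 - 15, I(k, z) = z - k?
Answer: -1162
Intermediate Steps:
A = 44
(A + 39)*I(11, -3) = (44 + 39)*(-3 - 1*11) = 83*(-3 - 11) = 83*(-14) = -1162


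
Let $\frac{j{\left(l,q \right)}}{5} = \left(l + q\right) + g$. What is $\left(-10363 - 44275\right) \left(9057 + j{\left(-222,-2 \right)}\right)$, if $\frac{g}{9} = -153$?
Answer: $-57479176$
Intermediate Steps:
$g = -1377$ ($g = 9 \left(-153\right) = -1377$)
$j{\left(l,q \right)} = -6885 + 5 l + 5 q$ ($j{\left(l,q \right)} = 5 \left(\left(l + q\right) - 1377\right) = 5 \left(-1377 + l + q\right) = -6885 + 5 l + 5 q$)
$\left(-10363 - 44275\right) \left(9057 + j{\left(-222,-2 \right)}\right) = \left(-10363 - 44275\right) \left(9057 + \left(-6885 + 5 \left(-222\right) + 5 \left(-2\right)\right)\right) = - 54638 \left(9057 - 8005\right) = \left(-54638\right) 1052 = -57479176$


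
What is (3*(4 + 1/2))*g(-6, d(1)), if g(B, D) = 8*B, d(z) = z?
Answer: -648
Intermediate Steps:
(3*(4 + 1/2))*g(-6, d(1)) = (3*(4 + 1/2))*(8*(-6)) = (3*(4 + 1*(½)))*(-48) = (3*(4 + ½))*(-48) = (3*(9/2))*(-48) = (27/2)*(-48) = -648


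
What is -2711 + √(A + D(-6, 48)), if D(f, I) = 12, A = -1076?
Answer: -2711 + 2*I*√266 ≈ -2711.0 + 32.619*I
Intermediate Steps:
-2711 + √(A + D(-6, 48)) = -2711 + √(-1076 + 12) = -2711 + √(-1064) = -2711 + 2*I*√266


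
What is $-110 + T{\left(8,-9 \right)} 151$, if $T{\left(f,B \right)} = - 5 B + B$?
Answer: $5326$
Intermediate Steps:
$T{\left(f,B \right)} = - 4 B$
$-110 + T{\left(8,-9 \right)} 151 = -110 + \left(-4\right) \left(-9\right) 151 = -110 + 36 \cdot 151 = -110 + 5436 = 5326$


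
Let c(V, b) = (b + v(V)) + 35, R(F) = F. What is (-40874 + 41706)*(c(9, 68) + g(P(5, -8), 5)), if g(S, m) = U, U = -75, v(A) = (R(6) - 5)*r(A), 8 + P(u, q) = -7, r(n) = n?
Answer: 30784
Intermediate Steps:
P(u, q) = -15 (P(u, q) = -8 - 7 = -15)
v(A) = A (v(A) = (6 - 5)*A = 1*A = A)
c(V, b) = 35 + V + b (c(V, b) = (b + V) + 35 = (V + b) + 35 = 35 + V + b)
g(S, m) = -75
(-40874 + 41706)*(c(9, 68) + g(P(5, -8), 5)) = (-40874 + 41706)*((35 + 9 + 68) - 75) = 832*(112 - 75) = 832*37 = 30784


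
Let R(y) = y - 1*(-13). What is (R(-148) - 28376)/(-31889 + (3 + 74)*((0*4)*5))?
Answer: 28511/31889 ≈ 0.89407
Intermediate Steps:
R(y) = 13 + y (R(y) = y + 13 = 13 + y)
(R(-148) - 28376)/(-31889 + (3 + 74)*((0*4)*5)) = ((13 - 148) - 28376)/(-31889 + (3 + 74)*((0*4)*5)) = (-135 - 28376)/(-31889 + 77*(0*5)) = -28511/(-31889 + 77*0) = -28511/(-31889 + 0) = -28511/(-31889) = -28511*(-1/31889) = 28511/31889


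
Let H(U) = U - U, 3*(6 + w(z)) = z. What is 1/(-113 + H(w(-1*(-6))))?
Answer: -1/113 ≈ -0.0088496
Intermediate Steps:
w(z) = -6 + z/3
H(U) = 0
1/(-113 + H(w(-1*(-6)))) = 1/(-113 + 0) = 1/(-113) = -1/113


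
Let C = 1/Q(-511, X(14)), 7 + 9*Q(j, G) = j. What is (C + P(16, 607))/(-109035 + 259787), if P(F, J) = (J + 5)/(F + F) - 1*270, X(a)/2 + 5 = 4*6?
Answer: -519849/312358144 ≈ -0.0016643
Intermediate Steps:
X(a) = 38 (X(a) = -10 + 2*(4*6) = -10 + 2*24 = -10 + 48 = 38)
Q(j, G) = -7/9 + j/9
C = -9/518 (C = 1/(-7/9 + (⅑)*(-511)) = 1/(-7/9 - 511/9) = 1/(-518/9) = -9/518 ≈ -0.017375)
P(F, J) = -270 + (5 + J)/(2*F) (P(F, J) = (5 + J)/((2*F)) - 270 = (5 + J)*(1/(2*F)) - 270 = (5 + J)/(2*F) - 270 = -270 + (5 + J)/(2*F))
(C + P(16, 607))/(-109035 + 259787) = (-9/518 + (½)*(5 + 607 - 540*16)/16)/(-109035 + 259787) = (-9/518 + (½)*(1/16)*(5 + 607 - 8640))/150752 = (-9/518 + (½)*(1/16)*(-8028))*(1/150752) = (-9/518 - 2007/8)*(1/150752) = -519849/2072*1/150752 = -519849/312358144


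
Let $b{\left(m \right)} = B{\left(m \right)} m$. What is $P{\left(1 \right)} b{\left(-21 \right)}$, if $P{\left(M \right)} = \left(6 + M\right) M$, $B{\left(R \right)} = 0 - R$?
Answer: $-3087$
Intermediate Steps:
$B{\left(R \right)} = - R$
$b{\left(m \right)} = - m^{2}$ ($b{\left(m \right)} = - m m = - m^{2}$)
$P{\left(M \right)} = M \left(6 + M\right)$
$P{\left(1 \right)} b{\left(-21 \right)} = 1 \left(6 + 1\right) \left(- \left(-21\right)^{2}\right) = 1 \cdot 7 \left(\left(-1\right) 441\right) = 7 \left(-441\right) = -3087$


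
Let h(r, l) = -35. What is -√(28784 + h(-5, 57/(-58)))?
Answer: -37*√21 ≈ -169.56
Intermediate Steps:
-√(28784 + h(-5, 57/(-58))) = -√(28784 - 35) = -√28749 = -37*√21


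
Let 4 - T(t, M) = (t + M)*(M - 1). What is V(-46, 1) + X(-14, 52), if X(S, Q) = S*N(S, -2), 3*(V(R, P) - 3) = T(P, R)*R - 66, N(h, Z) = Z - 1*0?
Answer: 97133/3 ≈ 32378.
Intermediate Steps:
T(t, M) = 4 - (-1 + M)*(M + t) (T(t, M) = 4 - (t + M)*(M - 1) = 4 - (M + t)*(-1 + M) = 4 - (-1 + M)*(M + t))
N(h, Z) = Z (N(h, Z) = Z + 0 = Z)
V(R, P) = -19 + R*(4 + P + R - R**2 - P*R)/3 (V(R, P) = 3 + ((4 + R + P - R**2 - R*P)*R - 66)/3 = 3 + ((4 + R + P - R**2 - P*R)*R - 66)/3 = 3 + ((4 + P + R - R**2 - P*R)*R - 66)/3 = 3 + (R*(4 + P + R - R**2 - P*R) - 66)/3 = 3 + (-66 + R*(4 + P + R - R**2 - P*R))/3 = 3 + (-22 + R*(4 + P + R - R**2 - P*R)/3) = -19 + R*(4 + P + R - R**2 - P*R)/3)
X(S, Q) = -2*S (X(S, Q) = S*(-2) = -2*S)
V(-46, 1) + X(-14, 52) = (-19 + (1/3)*(-46)*(4 + 1 - 46 - 1*(-46)**2 - 1*1*(-46))) - 2*(-14) = (-19 + (1/3)*(-46)*(4 + 1 - 46 - 1*2116 + 46)) + 28 = (-19 + (1/3)*(-46)*(4 + 1 - 46 - 2116 + 46)) + 28 = (-19 + (1/3)*(-46)*(-2111)) + 28 = (-19 + 97106/3) + 28 = 97049/3 + 28 = 97133/3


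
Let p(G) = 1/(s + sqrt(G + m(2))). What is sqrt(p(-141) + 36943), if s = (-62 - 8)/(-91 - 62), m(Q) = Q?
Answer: sqrt((2586163 + 5652279*I*sqrt(139))/(70 + 153*I*sqrt(139))) ≈ 192.21 - 0.e-4*I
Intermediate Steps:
s = 70/153 (s = -70/(-153) = -70*(-1/153) = 70/153 ≈ 0.45752)
p(G) = 1/(70/153 + sqrt(2 + G)) (p(G) = 1/(70/153 + sqrt(G + 2)) = 1/(70/153 + sqrt(2 + G)))
sqrt(p(-141) + 36943) = sqrt(153/(70 + 153*sqrt(2 - 141)) + 36943) = sqrt(153/(70 + 153*sqrt(-139)) + 36943) = sqrt(153/(70 + 153*(I*sqrt(139))) + 36943) = sqrt(153/(70 + 153*I*sqrt(139)) + 36943) = sqrt(36943 + 153/(70 + 153*I*sqrt(139)))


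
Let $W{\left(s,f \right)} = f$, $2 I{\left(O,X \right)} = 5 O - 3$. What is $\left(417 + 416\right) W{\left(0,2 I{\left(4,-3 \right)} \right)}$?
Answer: $14161$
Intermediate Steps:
$I{\left(O,X \right)} = - \frac{3}{2} + \frac{5 O}{2}$ ($I{\left(O,X \right)} = \frac{5 O - 3}{2} = \frac{-3 + 5 O}{2} = - \frac{3}{2} + \frac{5 O}{2}$)
$\left(417 + 416\right) W{\left(0,2 I{\left(4,-3 \right)} \right)} = \left(417 + 416\right) 2 \left(- \frac{3}{2} + \frac{5}{2} \cdot 4\right) = 833 \cdot 2 \left(- \frac{3}{2} + 10\right) = 833 \cdot 2 \cdot \frac{17}{2} = 833 \cdot 17 = 14161$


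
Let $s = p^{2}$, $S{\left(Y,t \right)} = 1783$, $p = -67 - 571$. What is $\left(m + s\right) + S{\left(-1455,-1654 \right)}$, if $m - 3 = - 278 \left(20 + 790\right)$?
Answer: $183650$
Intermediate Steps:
$p = -638$
$s = 407044$ ($s = \left(-638\right)^{2} = 407044$)
$m = -225177$ ($m = 3 - 278 \left(20 + 790\right) = 3 - 225180 = -225177$)
$\left(m + s\right) + S{\left(-1455,-1654 \right)} = \left(-225177 + 407044\right) + 1783 = 181867 + 1783 = 183650$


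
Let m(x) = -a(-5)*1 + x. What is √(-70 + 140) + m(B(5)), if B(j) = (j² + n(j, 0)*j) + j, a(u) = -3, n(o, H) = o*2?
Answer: 83 + √70 ≈ 91.367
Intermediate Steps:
n(o, H) = 2*o
B(j) = j + 3*j² (B(j) = (j² + (2*j)*j) + j = (j² + 2*j²) + j = 3*j² + j = j + 3*j²)
m(x) = 3 + x (m(x) = -1*(-3)*1 + x = 3*1 + x = 3 + x)
√(-70 + 140) + m(B(5)) = √(-70 + 140) + (3 + 5*(1 + 3*5)) = √70 + (3 + 5*(1 + 15)) = √70 + (3 + 5*16) = √70 + (3 + 80) = √70 + 83 = 83 + √70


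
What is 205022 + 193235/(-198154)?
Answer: 40625736153/198154 ≈ 2.0502e+5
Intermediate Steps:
205022 + 193235/(-198154) = 205022 + 193235*(-1/198154) = 205022 - 193235/198154 = 40625736153/198154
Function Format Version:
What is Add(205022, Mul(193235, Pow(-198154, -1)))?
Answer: Rational(40625736153, 198154) ≈ 2.0502e+5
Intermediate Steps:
Add(205022, Mul(193235, Pow(-198154, -1))) = Add(205022, Mul(193235, Rational(-1, 198154))) = Add(205022, Rational(-193235, 198154)) = Rational(40625736153, 198154)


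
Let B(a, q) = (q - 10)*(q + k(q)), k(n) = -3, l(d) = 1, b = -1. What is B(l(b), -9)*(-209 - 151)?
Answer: -82080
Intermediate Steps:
B(a, q) = (-10 + q)*(-3 + q) (B(a, q) = (q - 10)*(q - 3) = (-10 + q)*(-3 + q))
B(l(b), -9)*(-209 - 151) = (30 + (-9)² - 13*(-9))*(-209 - 151) = (30 + 81 + 117)*(-360) = 228*(-360) = -82080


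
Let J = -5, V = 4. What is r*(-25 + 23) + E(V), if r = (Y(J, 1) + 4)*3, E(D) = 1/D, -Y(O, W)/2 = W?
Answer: -47/4 ≈ -11.750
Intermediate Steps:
Y(O, W) = -2*W
r = 6 (r = (-2*1 + 4)*3 = (-2 + 4)*3 = 2*3 = 6)
r*(-25 + 23) + E(V) = 6*(-25 + 23) + 1/4 = 6*(-2) + ¼ = -12 + ¼ = -47/4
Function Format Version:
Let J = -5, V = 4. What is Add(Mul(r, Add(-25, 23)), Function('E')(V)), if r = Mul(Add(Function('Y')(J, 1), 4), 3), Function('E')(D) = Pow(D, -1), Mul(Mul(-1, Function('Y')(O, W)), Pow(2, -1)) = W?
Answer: Rational(-47, 4) ≈ -11.750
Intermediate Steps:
Function('Y')(O, W) = Mul(-2, W)
r = 6 (r = Mul(Add(Mul(-2, 1), 4), 3) = Mul(Add(-2, 4), 3) = Mul(2, 3) = 6)
Add(Mul(r, Add(-25, 23)), Function('E')(V)) = Add(Mul(6, Add(-25, 23)), Pow(4, -1)) = Add(Mul(6, -2), Rational(1, 4)) = Add(-12, Rational(1, 4)) = Rational(-47, 4)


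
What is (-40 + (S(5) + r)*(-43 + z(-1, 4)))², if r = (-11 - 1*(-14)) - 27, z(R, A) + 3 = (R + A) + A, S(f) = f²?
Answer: 6241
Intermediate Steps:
z(R, A) = -3 + R + 2*A (z(R, A) = -3 + ((R + A) + A) = -3 + ((A + R) + A) = -3 + (R + 2*A) = -3 + R + 2*A)
r = -24 (r = (-11 + 14) - 27 = 3 - 27 = -24)
(-40 + (S(5) + r)*(-43 + z(-1, 4)))² = (-40 + (5² - 24)*(-43 + (-3 - 1 + 2*4)))² = (-40 + (25 - 24)*(-43 + (-3 - 1 + 8)))² = (-40 + 1*(-43 + 4))² = (-40 + 1*(-39))² = (-40 - 39)² = (-79)² = 6241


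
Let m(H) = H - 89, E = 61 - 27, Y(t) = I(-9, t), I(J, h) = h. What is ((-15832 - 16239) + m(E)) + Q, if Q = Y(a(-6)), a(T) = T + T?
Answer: -32138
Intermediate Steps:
a(T) = 2*T
Y(t) = t
Q = -12 (Q = 2*(-6) = -12)
E = 34
m(H) = -89 + H
((-15832 - 16239) + m(E)) + Q = ((-15832 - 16239) + (-89 + 34)) - 12 = (-32071 - 55) - 12 = -32126 - 12 = -32138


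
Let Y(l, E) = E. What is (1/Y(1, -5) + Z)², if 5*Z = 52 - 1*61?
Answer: 4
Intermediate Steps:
Z = -9/5 (Z = (52 - 1*61)/5 = (52 - 61)/5 = (⅕)*(-9) = -9/5 ≈ -1.8000)
(1/Y(1, -5) + Z)² = (1/(-5) - 9/5)² = (-⅕ - 9/5)² = (-2)² = 4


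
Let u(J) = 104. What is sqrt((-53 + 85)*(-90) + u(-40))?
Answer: 2*I*sqrt(694) ≈ 52.688*I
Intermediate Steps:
sqrt((-53 + 85)*(-90) + u(-40)) = sqrt((-53 + 85)*(-90) + 104) = sqrt(32*(-90) + 104) = sqrt(-2880 + 104) = sqrt(-2776) = 2*I*sqrt(694)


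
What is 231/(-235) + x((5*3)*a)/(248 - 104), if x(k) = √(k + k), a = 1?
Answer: -231/235 + √30/144 ≈ -0.94494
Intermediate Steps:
x(k) = √2*√k (x(k) = √(2*k) = √2*√k)
231/(-235) + x((5*3)*a)/(248 - 104) = 231/(-235) + (√2*√((5*3)*1))/(248 - 104) = 231*(-1/235) + (√2*√(15*1))/144 = -231/235 + (√2*√15)*(1/144) = -231/235 + √30*(1/144) = -231/235 + √30/144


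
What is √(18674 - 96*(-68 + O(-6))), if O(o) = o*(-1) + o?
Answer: √25202 ≈ 158.75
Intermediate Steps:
O(o) = 0 (O(o) = -o + o = 0)
√(18674 - 96*(-68 + O(-6))) = √(18674 - 96*(-68 + 0)) = √(18674 - 96*(-68)) = √(18674 + 6528) = √25202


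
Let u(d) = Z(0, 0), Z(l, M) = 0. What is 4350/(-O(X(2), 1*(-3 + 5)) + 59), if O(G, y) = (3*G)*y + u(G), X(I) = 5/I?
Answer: 2175/22 ≈ 98.864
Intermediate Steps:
u(d) = 0
O(G, y) = 3*G*y (O(G, y) = (3*G)*y + 0 = 3*G*y + 0 = 3*G*y)
4350/(-O(X(2), 1*(-3 + 5)) + 59) = 4350/(-3*5/2*1*(-3 + 5) + 59) = 4350/(-3*5*(1/2)*1*2 + 59) = 4350/(-3*5*2/2 + 59) = 4350/(-1*15 + 59) = 4350/(-15 + 59) = 4350/44 = (1/44)*4350 = 2175/22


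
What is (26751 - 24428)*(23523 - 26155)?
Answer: -6114136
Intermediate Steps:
(26751 - 24428)*(23523 - 26155) = 2323*(-2632) = -6114136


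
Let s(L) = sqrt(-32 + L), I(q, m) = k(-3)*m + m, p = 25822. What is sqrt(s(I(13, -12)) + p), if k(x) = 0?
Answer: sqrt(25822 + 2*I*sqrt(11)) ≈ 160.69 + 0.021*I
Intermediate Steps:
I(q, m) = m (I(q, m) = 0*m + m = 0 + m = m)
sqrt(s(I(13, -12)) + p) = sqrt(sqrt(-32 - 12) + 25822) = sqrt(sqrt(-44) + 25822) = sqrt(2*I*sqrt(11) + 25822) = sqrt(25822 + 2*I*sqrt(11))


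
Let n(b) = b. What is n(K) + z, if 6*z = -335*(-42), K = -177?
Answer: 2168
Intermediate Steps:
z = 2345 (z = (-335*(-42))/6 = (1/6)*14070 = 2345)
n(K) + z = -177 + 2345 = 2168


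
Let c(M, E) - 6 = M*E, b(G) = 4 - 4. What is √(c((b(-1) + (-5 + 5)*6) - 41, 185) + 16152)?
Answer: √8573 ≈ 92.590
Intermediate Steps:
b(G) = 0
c(M, E) = 6 + E*M (c(M, E) = 6 + M*E = 6 + E*M)
√(c((b(-1) + (-5 + 5)*6) - 41, 185) + 16152) = √((6 + 185*((0 + (-5 + 5)*6) - 41)) + 16152) = √((6 + 185*((0 + 0*6) - 41)) + 16152) = √((6 + 185*((0 + 0) - 41)) + 16152) = √((6 + 185*(0 - 41)) + 16152) = √((6 + 185*(-41)) + 16152) = √((6 - 7585) + 16152) = √(-7579 + 16152) = √8573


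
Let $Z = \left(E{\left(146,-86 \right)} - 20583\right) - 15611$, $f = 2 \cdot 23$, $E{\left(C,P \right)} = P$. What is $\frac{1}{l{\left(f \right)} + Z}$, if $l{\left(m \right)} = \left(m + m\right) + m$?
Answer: $- \frac{1}{36142} \approx -2.7669 \cdot 10^{-5}$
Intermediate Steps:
$f = 46$
$l{\left(m \right)} = 3 m$ ($l{\left(m \right)} = 2 m + m = 3 m$)
$Z = -36280$ ($Z = \left(-86 - 20583\right) - 15611 = -20669 - 15611 = -36280$)
$\frac{1}{l{\left(f \right)} + Z} = \frac{1}{3 \cdot 46 - 36280} = \frac{1}{138 - 36280} = \frac{1}{-36142} = - \frac{1}{36142}$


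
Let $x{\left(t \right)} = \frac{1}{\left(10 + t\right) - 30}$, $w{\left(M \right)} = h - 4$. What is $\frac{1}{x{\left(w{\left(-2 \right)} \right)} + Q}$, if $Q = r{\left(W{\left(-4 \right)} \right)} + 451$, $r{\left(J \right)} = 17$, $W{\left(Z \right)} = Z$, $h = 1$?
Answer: $\frac{23}{10763} \approx 0.0021369$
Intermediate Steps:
$w{\left(M \right)} = -3$ ($w{\left(M \right)} = 1 - 4 = -3$)
$x{\left(t \right)} = \frac{1}{-20 + t}$
$Q = 468$ ($Q = 17 + 451 = 468$)
$\frac{1}{x{\left(w{\left(-2 \right)} \right)} + Q} = \frac{1}{\frac{1}{-20 - 3} + 468} = \frac{1}{\frac{1}{-23} + 468} = \frac{1}{- \frac{1}{23} + 468} = \frac{1}{\frac{10763}{23}} = \frac{23}{10763}$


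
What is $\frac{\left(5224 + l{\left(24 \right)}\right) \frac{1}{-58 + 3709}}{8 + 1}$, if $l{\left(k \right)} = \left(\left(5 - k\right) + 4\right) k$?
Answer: $\frac{4864}{32859} \approx 0.14803$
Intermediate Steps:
$l{\left(k \right)} = k \left(9 - k\right)$ ($l{\left(k \right)} = \left(9 - k\right) k = k \left(9 - k\right)$)
$\frac{\left(5224 + l{\left(24 \right)}\right) \frac{1}{-58 + 3709}}{8 + 1} = \frac{\left(5224 + 24 \left(9 - 24\right)\right) \frac{1}{-58 + 3709}}{8 + 1} = \frac{\left(5224 + 24 \left(9 - 24\right)\right) \frac{1}{3651}}{9} = \frac{\left(5224 + 24 \left(-15\right)\right) \frac{1}{3651}}{9} = \frac{\left(5224 - 360\right) \frac{1}{3651}}{9} = \frac{4864 \cdot \frac{1}{3651}}{9} = \frac{1}{9} \cdot \frac{4864}{3651} = \frac{4864}{32859}$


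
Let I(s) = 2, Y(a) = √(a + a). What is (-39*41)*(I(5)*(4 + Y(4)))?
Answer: -12792 - 6396*√2 ≈ -21837.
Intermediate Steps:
Y(a) = √2*√a (Y(a) = √(2*a) = √2*√a)
(-39*41)*(I(5)*(4 + Y(4))) = (-39*41)*(2*(4 + √2*√4)) = -3198*(4 + √2*2) = -3198*(4 + 2*√2) = -1599*(8 + 4*√2) = -12792 - 6396*√2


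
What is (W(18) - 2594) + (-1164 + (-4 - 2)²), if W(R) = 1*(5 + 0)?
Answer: -3717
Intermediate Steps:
W(R) = 5 (W(R) = 1*5 = 5)
(W(18) - 2594) + (-1164 + (-4 - 2)²) = (5 - 2594) + (-1164 + (-4 - 2)²) = -2589 + (-1164 + (-6)²) = -2589 + (-1164 + 36) = -2589 - 1128 = -3717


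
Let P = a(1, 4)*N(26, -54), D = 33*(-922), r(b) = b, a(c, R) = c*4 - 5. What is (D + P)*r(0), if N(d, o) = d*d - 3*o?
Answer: 0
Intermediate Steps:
N(d, o) = d² - 3*o
a(c, R) = -5 + 4*c (a(c, R) = 4*c - 5 = -5 + 4*c)
D = -30426
P = -838 (P = (-5 + 4*1)*(26² - 3*(-54)) = (-5 + 4)*(676 + 162) = -1*838 = -838)
(D + P)*r(0) = (-30426 - 838)*0 = -31264*0 = 0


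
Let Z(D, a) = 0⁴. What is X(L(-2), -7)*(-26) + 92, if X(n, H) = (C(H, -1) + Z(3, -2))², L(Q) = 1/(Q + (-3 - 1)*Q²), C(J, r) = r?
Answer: 66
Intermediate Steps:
Z(D, a) = 0
L(Q) = 1/(Q - 4*Q²)
X(n, H) = 1 (X(n, H) = (-1 + 0)² = (-1)² = 1)
X(L(-2), -7)*(-26) + 92 = 1*(-26) + 92 = -26 + 92 = 66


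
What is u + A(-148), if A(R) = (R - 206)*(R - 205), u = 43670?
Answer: 168632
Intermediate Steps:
A(R) = (-206 + R)*(-205 + R)
u + A(-148) = 43670 + (42230 + (-148)² - 411*(-148)) = 43670 + (42230 + 21904 + 60828) = 43670 + 124962 = 168632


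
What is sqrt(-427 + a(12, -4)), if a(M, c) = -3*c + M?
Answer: I*sqrt(403) ≈ 20.075*I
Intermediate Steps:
a(M, c) = M - 3*c
sqrt(-427 + a(12, -4)) = sqrt(-427 + (12 - 3*(-4))) = sqrt(-427 + (12 + 12)) = sqrt(-427 + 24) = sqrt(-403) = I*sqrt(403)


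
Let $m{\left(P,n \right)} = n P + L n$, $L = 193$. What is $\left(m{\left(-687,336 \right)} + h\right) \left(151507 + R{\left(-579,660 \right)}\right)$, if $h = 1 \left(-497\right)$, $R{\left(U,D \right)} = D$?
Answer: $-25332914327$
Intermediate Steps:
$h = -497$
$m{\left(P,n \right)} = 193 n + P n$ ($m{\left(P,n \right)} = n P + 193 n = P n + 193 n = 193 n + P n$)
$\left(m{\left(-687,336 \right)} + h\right) \left(151507 + R{\left(-579,660 \right)}\right) = \left(336 \left(193 - 687\right) - 497\right) \left(151507 + 660\right) = \left(336 \left(-494\right) - 497\right) 152167 = \left(-165984 - 497\right) 152167 = \left(-166481\right) 152167 = -25332914327$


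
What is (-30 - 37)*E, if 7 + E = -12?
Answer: 1273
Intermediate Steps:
E = -19 (E = -7 - 12 = -19)
(-30 - 37)*E = (-30 - 37)*(-19) = -67*(-19) = 1273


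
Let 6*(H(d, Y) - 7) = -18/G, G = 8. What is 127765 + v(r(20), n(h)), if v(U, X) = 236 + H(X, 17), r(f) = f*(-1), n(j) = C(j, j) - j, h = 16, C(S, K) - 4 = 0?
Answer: 1024061/8 ≈ 1.2801e+5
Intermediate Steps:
C(S, K) = 4 (C(S, K) = 4 + 0 = 4)
H(d, Y) = 53/8 (H(d, Y) = 7 + (-18/8)/6 = 7 + (-18*1/8)/6 = 7 + (1/6)*(-9/4) = 7 - 3/8 = 53/8)
n(j) = 4 - j
r(f) = -f
v(U, X) = 1941/8 (v(U, X) = 236 + 53/8 = 1941/8)
127765 + v(r(20), n(h)) = 127765 + 1941/8 = 1024061/8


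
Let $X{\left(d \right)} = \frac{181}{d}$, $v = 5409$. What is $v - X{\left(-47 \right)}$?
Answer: $\frac{254404}{47} \approx 5412.9$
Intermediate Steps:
$v - X{\left(-47 \right)} = 5409 - \frac{181}{-47} = 5409 - 181 \left(- \frac{1}{47}\right) = 5409 - - \frac{181}{47} = 5409 + \frac{181}{47} = \frac{254404}{47}$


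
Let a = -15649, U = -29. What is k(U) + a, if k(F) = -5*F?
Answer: -15504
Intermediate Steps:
k(U) + a = -5*(-29) - 15649 = 145 - 15649 = -15504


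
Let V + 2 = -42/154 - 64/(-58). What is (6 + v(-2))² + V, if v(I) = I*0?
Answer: 11111/319 ≈ 34.831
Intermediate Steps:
v(I) = 0
V = -373/319 (V = -2 + (-42/154 - 64/(-58)) = -2 + (-42*1/154 - 64*(-1/58)) = -2 + (-3/11 + 32/29) = -2 + 265/319 = -373/319 ≈ -1.1693)
(6 + v(-2))² + V = (6 + 0)² - 373/319 = 6² - 373/319 = 36 - 373/319 = 11111/319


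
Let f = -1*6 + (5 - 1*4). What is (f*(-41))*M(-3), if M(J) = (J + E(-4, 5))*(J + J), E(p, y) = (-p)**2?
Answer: -15990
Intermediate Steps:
E(p, y) = p**2
M(J) = 2*J*(16 + J) (M(J) = (J + (-4)**2)*(J + J) = (J + 16)*(2*J) = (16 + J)*(2*J) = 2*J*(16 + J))
f = -5 (f = -6 + (5 - 4) = -6 + 1 = -5)
(f*(-41))*M(-3) = (-5*(-41))*(2*(-3)*(16 - 3)) = 205*(2*(-3)*13) = 205*(-78) = -15990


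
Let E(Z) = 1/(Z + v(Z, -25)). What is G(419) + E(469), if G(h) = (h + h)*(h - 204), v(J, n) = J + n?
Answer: 164495211/913 ≈ 1.8017e+5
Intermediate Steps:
E(Z) = 1/(-25 + 2*Z) (E(Z) = 1/(Z + (Z - 25)) = 1/(Z + (-25 + Z)) = 1/(-25 + 2*Z))
G(h) = 2*h*(-204 + h) (G(h) = (2*h)*(-204 + h) = 2*h*(-204 + h))
G(419) + E(469) = 2*419*(-204 + 419) + 1/(-25 + 2*469) = 2*419*215 + 1/(-25 + 938) = 180170 + 1/913 = 164495211/913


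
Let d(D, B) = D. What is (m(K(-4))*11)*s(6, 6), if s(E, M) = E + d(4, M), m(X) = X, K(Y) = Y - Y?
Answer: 0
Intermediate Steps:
K(Y) = 0
s(E, M) = 4 + E (s(E, M) = E + 4 = 4 + E)
(m(K(-4))*11)*s(6, 6) = (0*11)*(4 + 6) = 0*10 = 0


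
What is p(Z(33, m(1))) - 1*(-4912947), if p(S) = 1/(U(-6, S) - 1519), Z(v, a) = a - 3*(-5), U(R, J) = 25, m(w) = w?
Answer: 7339942817/1494 ≈ 4.9129e+6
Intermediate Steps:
Z(v, a) = 15 + a (Z(v, a) = a + 15 = 15 + a)
p(S) = -1/1494 (p(S) = 1/(25 - 1519) = 1/(-1494) = -1/1494)
p(Z(33, m(1))) - 1*(-4912947) = -1/1494 - 1*(-4912947) = -1/1494 + 4912947 = 7339942817/1494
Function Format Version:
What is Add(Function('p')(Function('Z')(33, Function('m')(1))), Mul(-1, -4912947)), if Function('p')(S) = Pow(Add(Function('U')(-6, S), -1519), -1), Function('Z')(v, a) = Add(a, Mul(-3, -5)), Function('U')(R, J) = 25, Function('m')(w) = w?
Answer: Rational(7339942817, 1494) ≈ 4.9129e+6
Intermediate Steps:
Function('Z')(v, a) = Add(15, a) (Function('Z')(v, a) = Add(a, 15) = Add(15, a))
Function('p')(S) = Rational(-1, 1494) (Function('p')(S) = Pow(Add(25, -1519), -1) = Pow(-1494, -1) = Rational(-1, 1494))
Add(Function('p')(Function('Z')(33, Function('m')(1))), Mul(-1, -4912947)) = Add(Rational(-1, 1494), Mul(-1, -4912947)) = Add(Rational(-1, 1494), 4912947) = Rational(7339942817, 1494)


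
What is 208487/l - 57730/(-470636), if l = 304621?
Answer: 57853629031/71682804478 ≈ 0.80708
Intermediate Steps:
208487/l - 57730/(-470636) = 208487/304621 - 57730/(-470636) = 208487*(1/304621) - 57730*(-1/470636) = 208487/304621 + 28865/235318 = 57853629031/71682804478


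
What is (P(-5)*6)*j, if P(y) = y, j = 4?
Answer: -120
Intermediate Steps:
(P(-5)*6)*j = -5*6*4 = -30*4 = -120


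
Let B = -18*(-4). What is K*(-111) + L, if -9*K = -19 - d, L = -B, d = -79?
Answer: 668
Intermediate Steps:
B = 72
L = -72 (L = -1*72 = -72)
K = -20/3 (K = -(-19 - 1*(-79))/9 = -(-19 + 79)/9 = -1/9*60 = -20/3 ≈ -6.6667)
K*(-111) + L = -20/3*(-111) - 72 = 740 - 72 = 668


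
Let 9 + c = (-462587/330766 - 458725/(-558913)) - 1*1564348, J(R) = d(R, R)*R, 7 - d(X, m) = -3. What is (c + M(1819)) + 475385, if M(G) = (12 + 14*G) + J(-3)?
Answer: -196613169041504173/184869417358 ≈ -1.0635e+6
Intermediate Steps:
d(X, m) = 10 (d(X, m) = 7 - 1*(-3) = 7 + 3 = 10)
J(R) = 10*R
c = -289201873945163387/184869417358 (c = -9 + ((-462587/330766 - 458725/(-558913)) - 1*1564348) = -9 + ((-462587*1/330766 - 458725*(-1/558913)) - 1564348) = -9 + ((-462587/330766 + 458725/558913) - 1564348) = -9 + (-106815254581/184869417358 - 1564348) = -9 - 289200210120407165/184869417358 = -289201873945163387/184869417358 ≈ -1.5644e+6)
M(G) = -18 + 14*G (M(G) = (12 + 14*G) + 10*(-3) = (12 + 14*G) - 30 = -18 + 14*G)
(c + M(1819)) + 475385 = (-289201873945163387/184869417358 + (-18 + 14*1819)) + 475385 = (-289201873945163387/184869417358 + (-18 + 25466)) + 475385 = (-289201873945163387/184869417358 + 25448) + 475385 = -284497317012237003/184869417358 + 475385 = -196613169041504173/184869417358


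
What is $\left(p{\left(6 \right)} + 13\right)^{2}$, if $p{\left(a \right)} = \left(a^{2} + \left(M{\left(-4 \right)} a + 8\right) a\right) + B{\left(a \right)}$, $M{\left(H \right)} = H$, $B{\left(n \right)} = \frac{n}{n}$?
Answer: $2116$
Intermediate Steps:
$B{\left(n \right)} = 1$
$p{\left(a \right)} = 1 + a^{2} + a \left(8 - 4 a\right)$ ($p{\left(a \right)} = \left(a^{2} + \left(- 4 a + 8\right) a\right) + 1 = \left(a^{2} + \left(8 - 4 a\right) a\right) + 1 = \left(a^{2} + a \left(8 - 4 a\right)\right) + 1 = 1 + a^{2} + a \left(8 - 4 a\right)$)
$\left(p{\left(6 \right)} + 13\right)^{2} = \left(\left(1 - 3 \cdot 6^{2} + 8 \cdot 6\right) + 13\right)^{2} = \left(\left(1 - 108 + 48\right) + 13\right)^{2} = \left(-59 + 13\right)^{2} = \left(-46\right)^{2} = 2116$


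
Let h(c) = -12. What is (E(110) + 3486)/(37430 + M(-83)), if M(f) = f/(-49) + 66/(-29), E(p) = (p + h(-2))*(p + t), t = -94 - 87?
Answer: -4933712/53187203 ≈ -0.092761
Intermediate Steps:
t = -181
E(p) = (-181 + p)*(-12 + p) (E(p) = (p - 12)*(p - 181) = (-12 + p)*(-181 + p) = (-181 + p)*(-12 + p))
M(f) = -66/29 - f/49 (M(f) = f*(-1/49) + 66*(-1/29) = -f/49 - 66/29 = -66/29 - f/49)
(E(110) + 3486)/(37430 + M(-83)) = ((2172 + 110² - 193*110) + 3486)/(37430 + (-66/29 - 1/49*(-83))) = ((2172 + 12100 - 21230) + 3486)/(37430 + (-66/29 + 83/49)) = (-6958 + 3486)/(37430 - 827/1421) = -3472/53187203/1421 = -3472*1421/53187203 = -4933712/53187203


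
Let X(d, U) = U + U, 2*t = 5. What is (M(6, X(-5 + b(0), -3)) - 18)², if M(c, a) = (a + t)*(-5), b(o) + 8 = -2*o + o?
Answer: ¼ ≈ 0.25000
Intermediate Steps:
t = 5/2 (t = (½)*5 = 5/2 ≈ 2.5000)
b(o) = -8 - o (b(o) = -8 + (-2*o + o) = -8 - o)
X(d, U) = 2*U
M(c, a) = -25/2 - 5*a (M(c, a) = (a + 5/2)*(-5) = (5/2 + a)*(-5) = -25/2 - 5*a)
(M(6, X(-5 + b(0), -3)) - 18)² = ((-25/2 - 10*(-3)) - 18)² = ((-25/2 - 5*(-6)) - 18)² = ((-25/2 + 30) - 18)² = (35/2 - 18)² = (-½)² = ¼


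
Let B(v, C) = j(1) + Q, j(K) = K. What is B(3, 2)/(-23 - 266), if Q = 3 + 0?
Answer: -4/289 ≈ -0.013841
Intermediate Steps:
Q = 3
B(v, C) = 4 (B(v, C) = 1 + 3 = 4)
B(3, 2)/(-23 - 266) = 4/(-23 - 266) = 4/(-289) = 4*(-1/289) = -4/289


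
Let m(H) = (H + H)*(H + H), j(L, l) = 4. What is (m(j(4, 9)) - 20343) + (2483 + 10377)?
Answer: -7419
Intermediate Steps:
m(H) = 4*H² (m(H) = (2*H)*(2*H) = 4*H²)
(m(j(4, 9)) - 20343) + (2483 + 10377) = (4*4² - 20343) + (2483 + 10377) = (4*16 - 20343) + 12860 = (64 - 20343) + 12860 = -20279 + 12860 = -7419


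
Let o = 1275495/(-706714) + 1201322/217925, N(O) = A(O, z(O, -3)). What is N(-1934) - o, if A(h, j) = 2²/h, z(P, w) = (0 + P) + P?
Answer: -552492898004811/148928297051150 ≈ -3.7098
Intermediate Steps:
z(P, w) = 2*P (z(P, w) = P + P = 2*P)
A(h, j) = 4/h
N(O) = 4/O
o = 571028828033/154010648450 (o = 1275495*(-1/706714) + 1201322*(1/217925) = -1275495/706714 + 1201322/217925 = 571028828033/154010648450 ≈ 3.7077)
N(-1934) - o = 4/(-1934) - 1*571028828033/154010648450 = 4*(-1/1934) - 571028828033/154010648450 = -2/967 - 571028828033/154010648450 = -552492898004811/148928297051150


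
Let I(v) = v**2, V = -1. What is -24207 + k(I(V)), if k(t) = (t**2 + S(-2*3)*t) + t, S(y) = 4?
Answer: -24201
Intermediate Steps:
k(t) = t**2 + 5*t (k(t) = (t**2 + 4*t) + t = t**2 + 5*t)
-24207 + k(I(V)) = -24207 + (-1)**2*(5 + (-1)**2) = -24207 + 1*(5 + 1) = -24207 + 1*6 = -24207 + 6 = -24201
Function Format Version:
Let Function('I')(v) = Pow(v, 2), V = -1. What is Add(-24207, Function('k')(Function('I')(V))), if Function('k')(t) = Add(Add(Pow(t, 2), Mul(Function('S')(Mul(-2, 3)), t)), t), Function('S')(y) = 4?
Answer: -24201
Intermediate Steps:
Function('k')(t) = Add(Pow(t, 2), Mul(5, t)) (Function('k')(t) = Add(Add(Pow(t, 2), Mul(4, t)), t) = Add(Pow(t, 2), Mul(5, t)))
Add(-24207, Function('k')(Function('I')(V))) = Add(-24207, Mul(Pow(-1, 2), Add(5, Pow(-1, 2)))) = Add(-24207, Mul(1, Add(5, 1))) = Add(-24207, Mul(1, 6)) = Add(-24207, 6) = -24201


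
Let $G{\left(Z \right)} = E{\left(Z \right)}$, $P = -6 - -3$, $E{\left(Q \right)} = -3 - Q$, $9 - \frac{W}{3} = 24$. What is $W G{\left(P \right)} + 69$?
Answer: $69$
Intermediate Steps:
$W = -45$ ($W = 27 - 72 = -45$)
$P = -3$ ($P = -6 + 3 = -3$)
$G{\left(Z \right)} = -3 - Z$
$W G{\left(P \right)} + 69 = - 45 \left(-3 - -3\right) + 69 = - 45 \left(-3 + 3\right) + 69 = \left(-45\right) 0 + 69 = 0 + 69 = 69$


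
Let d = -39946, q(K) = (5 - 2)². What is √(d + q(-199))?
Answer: I*√39937 ≈ 199.84*I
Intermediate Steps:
q(K) = 9 (q(K) = 3² = 9)
√(d + q(-199)) = √(-39946 + 9) = √(-39937) = I*√39937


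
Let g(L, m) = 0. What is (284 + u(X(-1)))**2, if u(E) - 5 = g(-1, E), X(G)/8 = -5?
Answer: 83521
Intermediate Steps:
X(G) = -40 (X(G) = 8*(-5) = -40)
u(E) = 5 (u(E) = 5 + 0 = 5)
(284 + u(X(-1)))**2 = (284 + 5)**2 = 289**2 = 83521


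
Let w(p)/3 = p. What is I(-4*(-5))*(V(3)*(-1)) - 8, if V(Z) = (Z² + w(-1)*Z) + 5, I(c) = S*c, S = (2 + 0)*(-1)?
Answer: 192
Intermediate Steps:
w(p) = 3*p
S = -2 (S = 2*(-1) = -2)
I(c) = -2*c
V(Z) = 5 + Z² - 3*Z (V(Z) = (Z² + (3*(-1))*Z) + 5 = (Z² - 3*Z) + 5 = 5 + Z² - 3*Z)
I(-4*(-5))*(V(3)*(-1)) - 8 = (-(-8)*(-5))*((5 + 3² - 3*3)*(-1)) - 8 = (-2*20)*((5 + 9 - 9)*(-1)) - 8 = -200*(-1) - 8 = -40*(-5) - 8 = 200 - 8 = 192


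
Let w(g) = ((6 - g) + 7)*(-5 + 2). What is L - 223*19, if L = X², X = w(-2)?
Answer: -2212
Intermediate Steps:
w(g) = -39 + 3*g (w(g) = (13 - g)*(-3) = -39 + 3*g)
X = -45 (X = -39 + 3*(-2) = -39 - 6 = -45)
L = 2025 (L = (-45)² = 2025)
L - 223*19 = 2025 - 223*19 = 2025 - 4237 = -2212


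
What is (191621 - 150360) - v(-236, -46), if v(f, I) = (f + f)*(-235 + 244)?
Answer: 45509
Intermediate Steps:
v(f, I) = 18*f (v(f, I) = (2*f)*9 = 18*f)
(191621 - 150360) - v(-236, -46) = (191621 - 150360) - 18*(-236) = 41261 - 1*(-4248) = 41261 + 4248 = 45509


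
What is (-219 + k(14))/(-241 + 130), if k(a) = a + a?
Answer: 191/111 ≈ 1.7207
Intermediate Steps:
k(a) = 2*a
(-219 + k(14))/(-241 + 130) = (-219 + 2*14)/(-241 + 130) = (-219 + 28)/(-111) = -191*(-1/111) = 191/111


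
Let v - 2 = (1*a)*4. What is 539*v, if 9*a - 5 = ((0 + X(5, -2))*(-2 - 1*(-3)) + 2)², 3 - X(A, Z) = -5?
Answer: 78694/3 ≈ 26231.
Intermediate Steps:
X(A, Z) = 8 (X(A, Z) = 3 - 1*(-5) = 3 + 5 = 8)
a = 35/3 (a = 5/9 + ((0 + 8)*(-2 - 1*(-3)) + 2)²/9 = 5/9 + (8*(-2 + 3) + 2)²/9 = 5/9 + (8*1 + 2)²/9 = 5/9 + (8 + 2)²/9 = 5/9 + (⅑)*10² = 5/9 + (⅑)*100 = 5/9 + 100/9 = 35/3 ≈ 11.667)
v = 146/3 (v = 2 + (1*(35/3))*4 = 2 + (35/3)*4 = 2 + 140/3 = 146/3 ≈ 48.667)
539*v = 539*(146/3) = 78694/3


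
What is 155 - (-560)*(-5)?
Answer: -2645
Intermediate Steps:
155 - (-560)*(-5) = 155 - 112*25 = 155 - 2800 = -2645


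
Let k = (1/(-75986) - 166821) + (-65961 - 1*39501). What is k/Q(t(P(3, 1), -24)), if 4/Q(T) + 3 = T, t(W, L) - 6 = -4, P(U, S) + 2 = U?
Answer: 20689696039/303944 ≈ 68071.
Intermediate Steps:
P(U, S) = -2 + U
t(W, L) = 2 (t(W, L) = 6 - 4 = 2)
Q(T) = 4/(-3 + T)
k = -20689696039/75986 (k = (-1/75986 - 166821) + (-65961 - 39501) = -12676060507/75986 - 105462 = -20689696039/75986 ≈ -2.7228e+5)
k/Q(t(P(3, 1), -24)) = -20689696039/(75986*(4/(-3 + 2))) = -20689696039/(75986*(4/(-1))) = -20689696039/(75986*(4*(-1))) = -20689696039/75986/(-4) = -20689696039/75986*(-¼) = 20689696039/303944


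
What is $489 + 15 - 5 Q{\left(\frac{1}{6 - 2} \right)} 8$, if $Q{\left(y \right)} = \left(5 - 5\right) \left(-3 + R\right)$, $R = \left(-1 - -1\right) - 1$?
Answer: $489$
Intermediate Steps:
$R = -1$ ($R = \left(-1 + 1\right) - 1 = 0 - 1 = -1$)
$Q{\left(y \right)} = 0$ ($Q{\left(y \right)} = \left(5 - 5\right) \left(-3 - 1\right) = 0 \left(-4\right) = 0$)
$489 + 15 - 5 Q{\left(\frac{1}{6 - 2} \right)} 8 = 489 + 15 \left(-5\right) 0 \cdot 8 = 489 + 15 \cdot 0 \cdot 8 = 489 + 15 \cdot 0 = 489 + 0 = 489$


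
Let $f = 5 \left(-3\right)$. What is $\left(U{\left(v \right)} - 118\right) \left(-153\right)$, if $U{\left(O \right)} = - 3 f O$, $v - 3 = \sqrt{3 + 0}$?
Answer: $-2601 - 6885 \sqrt{3} \approx -14526.0$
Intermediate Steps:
$v = 3 + \sqrt{3}$ ($v = 3 + \sqrt{3 + 0} = 3 + \sqrt{3} \approx 4.732$)
$f = -15$
$U{\left(O \right)} = 45 O$ ($U{\left(O \right)} = \left(-3\right) \left(-15\right) O = 45 O$)
$\left(U{\left(v \right)} - 118\right) \left(-153\right) = \left(45 \left(3 + \sqrt{3}\right) - 118\right) \left(-153\right) = \left(\left(135 + 45 \sqrt{3}\right) - 118\right) \left(-153\right) = \left(17 + 45 \sqrt{3}\right) \left(-153\right) = -2601 - 6885 \sqrt{3}$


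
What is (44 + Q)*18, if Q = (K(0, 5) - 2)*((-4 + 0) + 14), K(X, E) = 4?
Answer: 1152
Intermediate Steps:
Q = 20 (Q = (4 - 2)*((-4 + 0) + 14) = 2*(-4 + 14) = 2*10 = 20)
(44 + Q)*18 = (44 + 20)*18 = 64*18 = 1152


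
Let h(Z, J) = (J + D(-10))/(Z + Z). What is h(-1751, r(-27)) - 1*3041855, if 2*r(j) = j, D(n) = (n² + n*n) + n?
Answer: -21305152773/7004 ≈ -3.0419e+6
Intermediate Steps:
D(n) = n + 2*n² (D(n) = (n² + n²) + n = 2*n² + n = n + 2*n²)
r(j) = j/2
h(Z, J) = (190 + J)/(2*Z) (h(Z, J) = (J - 10*(1 + 2*(-10)))/(Z + Z) = (J - 10*(1 - 20))/((2*Z)) = (J - 10*(-19))*(1/(2*Z)) = (J + 190)*(1/(2*Z)) = (190 + J)*(1/(2*Z)) = (190 + J)/(2*Z))
h(-1751, r(-27)) - 1*3041855 = (½)*(190 + (½)*(-27))/(-1751) - 1*3041855 = (½)*(-1/1751)*(190 - 27/2) - 3041855 = (½)*(-1/1751)*(353/2) - 3041855 = -353/7004 - 3041855 = -21305152773/7004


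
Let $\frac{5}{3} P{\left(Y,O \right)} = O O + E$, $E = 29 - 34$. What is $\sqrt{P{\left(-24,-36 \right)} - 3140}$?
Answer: $\frac{i \sqrt{59135}}{5} \approx 48.635 i$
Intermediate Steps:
$E = -5$
$P{\left(Y,O \right)} = -3 + \frac{3 O^{2}}{5}$ ($P{\left(Y,O \right)} = \frac{3 \left(O O - 5\right)}{5} = \frac{3 \left(O^{2} - 5\right)}{5} = \frac{3 \left(-5 + O^{2}\right)}{5} = -3 + \frac{3 O^{2}}{5}$)
$\sqrt{P{\left(-24,-36 \right)} - 3140} = \sqrt{\left(-3 + \frac{3 \left(-36\right)^{2}}{5}\right) - 3140} = \sqrt{\left(-3 + \frac{3}{5} \cdot 1296\right) - 3140} = \sqrt{\left(-3 + \frac{3888}{5}\right) - 3140} = \sqrt{\frac{3873}{5} - 3140} = \sqrt{- \frac{11827}{5}} = \frac{i \sqrt{59135}}{5}$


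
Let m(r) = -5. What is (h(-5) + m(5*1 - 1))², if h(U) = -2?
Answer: 49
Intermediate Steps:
(h(-5) + m(5*1 - 1))² = (-2 - 5)² = (-7)² = 49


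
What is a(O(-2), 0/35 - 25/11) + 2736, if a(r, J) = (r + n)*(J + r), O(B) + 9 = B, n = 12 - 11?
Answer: 31556/11 ≈ 2868.7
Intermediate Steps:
n = 1
O(B) = -9 + B
a(r, J) = (1 + r)*(J + r) (a(r, J) = (r + 1)*(J + r) = (1 + r)*(J + r))
a(O(-2), 0/35 - 25/11) + 2736 = ((0/35 - 25/11) + (-9 - 2) + (-9 - 2)² + (0/35 - 25/11)*(-9 - 2)) + 2736 = ((0*(1/35) - 25*1/11) - 11 + (-11)² + (0*(1/35) - 25*1/11)*(-11)) + 2736 = ((0 - 25/11) - 11 + 121 + (0 - 25/11)*(-11)) + 2736 = (-25/11 - 11 + 121 - 25/11*(-11)) + 2736 = (-25/11 - 11 + 121 + 25) + 2736 = 1460/11 + 2736 = 31556/11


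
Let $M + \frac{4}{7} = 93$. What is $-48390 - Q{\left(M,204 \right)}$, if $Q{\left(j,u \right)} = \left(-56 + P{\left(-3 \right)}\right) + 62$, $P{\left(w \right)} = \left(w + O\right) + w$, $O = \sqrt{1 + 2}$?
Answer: $-48390 - \sqrt{3} \approx -48392.0$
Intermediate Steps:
$M = \frac{647}{7}$ ($M = - \frac{4}{7} + 93 = \frac{647}{7} \approx 92.429$)
$O = \sqrt{3} \approx 1.732$
$P{\left(w \right)} = \sqrt{3} + 2 w$ ($P{\left(w \right)} = \left(w + \sqrt{3}\right) + w = \sqrt{3} + 2 w$)
$Q{\left(j,u \right)} = \sqrt{3}$ ($Q{\left(j,u \right)} = \left(-56 + \left(\sqrt{3} + 2 \left(-3\right)\right)\right) + 62 = \left(-56 - \left(6 - \sqrt{3}\right)\right) + 62 = \left(-62 + \sqrt{3}\right) + 62 = \sqrt{3}$)
$-48390 - Q{\left(M,204 \right)} = -48390 - \sqrt{3}$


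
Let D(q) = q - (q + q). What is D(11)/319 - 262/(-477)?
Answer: 7121/13833 ≈ 0.51478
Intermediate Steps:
D(q) = -q (D(q) = q - 2*q = -q)
D(11)/319 - 262/(-477) = -1*11/319 - 262/(-477) = -11*1/319 - 262*(-1/477) = -1/29 + 262/477 = 7121/13833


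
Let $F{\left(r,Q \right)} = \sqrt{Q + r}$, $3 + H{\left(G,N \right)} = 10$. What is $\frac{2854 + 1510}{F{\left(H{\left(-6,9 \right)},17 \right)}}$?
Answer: $\frac{1091 \sqrt{6}}{3} \approx 890.8$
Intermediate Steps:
$H{\left(G,N \right)} = 7$ ($H{\left(G,N \right)} = -3 + 10 = 7$)
$\frac{2854 + 1510}{F{\left(H{\left(-6,9 \right)},17 \right)}} = \frac{2854 + 1510}{\sqrt{17 + 7}} = \frac{4364}{\sqrt{24}} = \frac{4364}{2 \sqrt{6}} = 4364 \frac{\sqrt{6}}{12} = \frac{1091 \sqrt{6}}{3}$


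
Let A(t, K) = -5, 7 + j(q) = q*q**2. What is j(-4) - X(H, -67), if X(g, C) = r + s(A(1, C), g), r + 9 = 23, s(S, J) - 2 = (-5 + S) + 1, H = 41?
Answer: -78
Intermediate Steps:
j(q) = -7 + q**3 (j(q) = -7 + q*q**2 = -7 + q**3)
s(S, J) = -2 + S (s(S, J) = 2 + ((-5 + S) + 1) = 2 + (-4 + S) = -2 + S)
r = 14 (r = -9 + 23 = 14)
X(g, C) = 7 (X(g, C) = 14 + (-2 - 5) = 14 - 7 = 7)
j(-4) - X(H, -67) = (-7 + (-4)**3) - 1*7 = (-7 - 64) - 7 = -71 - 7 = -78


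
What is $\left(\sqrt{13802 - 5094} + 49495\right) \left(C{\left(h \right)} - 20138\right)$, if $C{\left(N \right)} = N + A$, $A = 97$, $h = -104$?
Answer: $-997076775 - 40290 \sqrt{2177} \approx -9.9896 \cdot 10^{8}$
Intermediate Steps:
$C{\left(N \right)} = 97 + N$ ($C{\left(N \right)} = N + 97 = 97 + N$)
$\left(\sqrt{13802 - 5094} + 49495\right) \left(C{\left(h \right)} - 20138\right) = \left(\sqrt{13802 - 5094} + 49495\right) \left(\left(97 - 104\right) - 20138\right) = \left(\sqrt{8708} + 49495\right) \left(-7 - 20138\right) = \left(2 \sqrt{2177} + 49495\right) \left(-20145\right) = \left(49495 + 2 \sqrt{2177}\right) \left(-20145\right) = -997076775 - 40290 \sqrt{2177}$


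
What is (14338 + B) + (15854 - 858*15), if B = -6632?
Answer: 10690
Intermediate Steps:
(14338 + B) + (15854 - 858*15) = (14338 - 6632) + (15854 - 858*15) = 7706 + (15854 - 1*12870) = 7706 + (15854 - 12870) = 7706 + 2984 = 10690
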